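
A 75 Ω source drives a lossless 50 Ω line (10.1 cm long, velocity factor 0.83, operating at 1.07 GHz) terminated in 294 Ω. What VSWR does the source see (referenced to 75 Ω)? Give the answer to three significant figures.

λ = v/f = 0.83·c / 1.07 GHz = 0.233 m
βl = 2π·l/λ = 2π × 0.434 = 156°
tan(βl) = -0.44
Z_in = Z_0·(Z_L + jZ_0·tanβl)/(Z_0 + jZ_L·tanβl) = 45.6 + j96 Ω
Γ_s = (Z_in − Z_s)/(Z_in + Z_s) = (-29.4 + j96)/(121 + j96), |Γ_s| = 0.651
VSWR = (1 + |Γ_s|)/(1 − |Γ_s|)

VSWR ≈ 4.74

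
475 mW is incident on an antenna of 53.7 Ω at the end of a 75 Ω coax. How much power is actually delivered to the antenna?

Γ = (53.7 − 75)/(53.7 + 75) = -0.166
|Γ|² = 0.0274
P_refl = |Γ|²·P_inc = 13 mW, P_del = (1 − |Γ|²)·P_inc = 462 mW

P_delivered ≈ 462 mW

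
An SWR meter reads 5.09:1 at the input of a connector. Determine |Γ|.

|Γ| ≈ 0.672

|Γ| = (S − 1)/(S + 1) = (5.09 − 1)/(5.09 + 1) = 4.09/6.09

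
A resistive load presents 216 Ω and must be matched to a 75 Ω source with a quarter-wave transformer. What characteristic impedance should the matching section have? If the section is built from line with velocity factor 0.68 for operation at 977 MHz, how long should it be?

Z_qwt ≈ 127 Ω; length ≈ 5.22 cm

Z_qwt = √(Z_0·R_L) = √(75 × 216) = √16200
λ = 0.68·c/f = 0.209 m, so l = λ/4 = 0.0522 m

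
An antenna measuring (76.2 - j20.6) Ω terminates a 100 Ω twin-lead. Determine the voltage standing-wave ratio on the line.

VSWR ≈ 1.43

Γ = (Z_L − Z_0)/(Z_L + Z_0) = (-23.8 − j20.6)/(176.2 − j20.6)
|Γ| = 31.5/177 = 0.177
VSWR = (1 + |Γ|)/(1 − |Γ|) = 1.18/0.823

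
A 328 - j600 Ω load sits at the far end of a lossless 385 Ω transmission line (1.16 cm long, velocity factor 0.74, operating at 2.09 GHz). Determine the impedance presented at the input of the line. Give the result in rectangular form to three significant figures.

Z_in ≈ 96.7 − j155 Ω

λ = v/f = 0.74·c / 2.09 GHz = 0.106 m
βl = 2π·l/λ = 2π × 0.109 = 39.3°
tan(βl) = tan(39.3°) = 0.819
Z_in = Z_0·(Z_L + jZ_0·tanβl)/(Z_0 + jZ_L·tanβl)
     = 385·(328 − j285)/(876 + j269)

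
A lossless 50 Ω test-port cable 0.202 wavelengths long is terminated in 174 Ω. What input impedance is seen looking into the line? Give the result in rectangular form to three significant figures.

Z_in ≈ 15.6 − j14.2 Ω

βl = 2π × 0.202 = 72.7°
tan(βl) = tan(72.7°) = 3.21
Z_in = Z_0·(Z_L + jZ_0·tanβl)/(Z_0 + jZ_L·tanβl)
     = 50·(174 + j161)/(50 + j559)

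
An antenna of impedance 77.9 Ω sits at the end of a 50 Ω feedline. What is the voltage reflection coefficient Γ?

Γ = 0.218

Γ = (Z_L − Z_0)/(Z_L + Z_0) = (77.9 − 50)/(77.9 + 50) = 27.9/127.9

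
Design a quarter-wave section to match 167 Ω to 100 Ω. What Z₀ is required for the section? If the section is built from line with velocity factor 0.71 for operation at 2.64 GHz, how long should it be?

Z_qwt ≈ 129 Ω; length ≈ 2.02 cm

Z_qwt = √(Z_0·R_L) = √(100 × 167) = √16700
λ = 0.71·c/f = 0.0807 m, so l = λ/4 = 0.0202 m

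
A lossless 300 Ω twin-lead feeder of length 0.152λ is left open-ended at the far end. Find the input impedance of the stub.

Z_in ≈ −j212 Ω

βl = 2π × 0.152 = 54.7°
tan(βl) = 1.41
For an open-ended stub, Z_in = −jZ_0·cot(βl) = −jZ_0/tan(βl)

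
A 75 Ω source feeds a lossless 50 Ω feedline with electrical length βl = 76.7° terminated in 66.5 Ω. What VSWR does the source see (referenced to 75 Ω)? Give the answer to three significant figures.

VSWR ≈ 1.96

tan(βl) = 4.23
Z_in = Z_0·(Z_L + jZ_0·tanβl)/(Z_0 + jZ_L·tanβl) = 38.5 − j4.98 Ω
Γ_s = (Z_in − Z_s)/(Z_in + Z_s) = (-36.5 − j4.98)/(113 − j4.98), |Γ_s| = 0.324
VSWR = (1 + |Γ_s|)/(1 − |Γ_s|)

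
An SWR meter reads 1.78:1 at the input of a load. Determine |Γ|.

|Γ| ≈ 0.281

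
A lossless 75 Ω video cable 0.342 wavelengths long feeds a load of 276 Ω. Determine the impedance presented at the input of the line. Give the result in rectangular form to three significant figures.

Z_in ≈ 28.2 + j43.9 Ω

βl = 2π × 0.342 = 123°
tan(βl) = tan(123°) = -1.53
Z_in = Z_0·(Z_L + jZ_0·tanβl)/(Z_0 + jZ_L·tanβl)
     = 75·(276 − j115)/(75 − j423)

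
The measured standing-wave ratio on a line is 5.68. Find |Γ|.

|Γ| = (S − 1)/(S + 1) = (5.68 − 1)/(5.68 + 1) = 4.68/6.68

|Γ| ≈ 0.701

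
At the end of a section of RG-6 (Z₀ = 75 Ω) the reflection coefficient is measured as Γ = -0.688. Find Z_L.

Z_L ≈ 13.9 Ω

Z_L = Z_0·(1 + Γ)/(1 − Γ) = 75·(0.312)/(1.69)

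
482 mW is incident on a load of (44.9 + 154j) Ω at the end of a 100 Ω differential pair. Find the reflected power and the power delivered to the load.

P_reflected ≈ 288 mW; P_delivered ≈ 194 mW

|Γ| = |(-55.1 + j154)/(144.9 + j154)| = 0.774
|Γ|² = 0.598
P_refl = |Γ|²·P_inc = 288 mW, P_del = (1 − |Γ|²)·P_inc = 194 mW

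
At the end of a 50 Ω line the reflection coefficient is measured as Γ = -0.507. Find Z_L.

Z_L ≈ 16.4 Ω

Z_L = Z_0·(1 + Γ)/(1 − Γ) = 50·(0.493)/(1.51)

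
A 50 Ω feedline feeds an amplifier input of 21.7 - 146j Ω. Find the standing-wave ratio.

Γ = (Z_L − Z_0)/(Z_L + Z_0) = (-28.3 − j146)/(71.7 − j146)
|Γ| = 149/163 = 0.914
VSWR = (1 + |Γ|)/(1 − |Γ|) = 1.91/0.0857

VSWR ≈ 22.3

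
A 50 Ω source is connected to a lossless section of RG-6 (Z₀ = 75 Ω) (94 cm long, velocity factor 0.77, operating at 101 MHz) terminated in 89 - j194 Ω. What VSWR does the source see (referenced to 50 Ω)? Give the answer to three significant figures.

λ = v/f = 0.77·c / 101 MHz = 2.29 m
βl = 2π·l/λ = 2π × 0.411 = 148°
tan(βl) = -0.626
Z_in = Z_0·(Z_L + jZ_0·tanβl)/(Z_0 + jZ_L·tanβl) = 133 + j230 Ω
Γ_s = (Z_in − Z_s)/(Z_in + Z_s) = (82.5 + j230)/(183 + j230), |Γ_s| = 0.832
VSWR = (1 + |Γ_s|)/(1 − |Γ_s|)

VSWR ≈ 10.9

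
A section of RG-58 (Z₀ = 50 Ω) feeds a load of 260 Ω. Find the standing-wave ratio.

Γ = (260 − 50)/(260 + 50) = 0.677
VSWR = (1 + 0.677)/(1 − 0.677)

VSWR ≈ 5.2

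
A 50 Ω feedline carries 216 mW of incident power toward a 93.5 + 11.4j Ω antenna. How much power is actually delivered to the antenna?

P_delivered ≈ 195 mW

|Γ| = |(43.5 + j11.4)/(143.5 + j11.4)| = 0.312
|Γ|² = 0.0976
P_refl = |Γ|²·P_inc = 21.1 mW, P_del = (1 − |Γ|²)·P_inc = 195 mW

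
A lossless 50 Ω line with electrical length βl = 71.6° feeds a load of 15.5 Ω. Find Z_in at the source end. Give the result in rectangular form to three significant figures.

tan(βl) = tan(71.6°) = 3.01
Z_in = Z_0·(Z_L + jZ_0·tanβl)/(Z_0 + jZ_L·tanβl)
     = 50·(15.5 + j150)/(50 + j46.6)

Z_in ≈ 83.3 + j72.7 Ω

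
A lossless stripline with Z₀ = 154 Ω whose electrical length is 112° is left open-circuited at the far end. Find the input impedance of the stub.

Z_in ≈ +j62.2 Ω

tan(βl) = -2.48
For an open-circuited stub, Z_in = −jZ_0·cot(βl) = −jZ_0/tan(βl)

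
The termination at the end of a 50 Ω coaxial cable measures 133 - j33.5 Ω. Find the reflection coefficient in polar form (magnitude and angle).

Γ ≈ 0.481 ∠ -11.6°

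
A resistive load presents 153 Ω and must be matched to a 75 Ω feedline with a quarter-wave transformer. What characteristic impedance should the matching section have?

Z_qwt = √(Z_0·R_L) = √(75 × 153) = √11480

Z_qwt ≈ 107 Ω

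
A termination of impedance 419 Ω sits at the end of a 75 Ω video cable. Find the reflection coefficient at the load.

Γ = 0.696

Γ = (Z_L − Z_0)/(Z_L + Z_0) = (419 − 75)/(419 + 75) = 344/494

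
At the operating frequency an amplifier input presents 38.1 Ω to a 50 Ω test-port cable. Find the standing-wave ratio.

VSWR ≈ 1.31

For a purely resistive load, VSWR = R_L/Z_0 or Z_0/R_L (whichever > 1) = 50/38.1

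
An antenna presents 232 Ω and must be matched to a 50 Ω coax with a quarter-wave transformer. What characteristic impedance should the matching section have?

Z_qwt = √(Z_0·R_L) = √(50 × 232) = √11600

Z_qwt ≈ 108 Ω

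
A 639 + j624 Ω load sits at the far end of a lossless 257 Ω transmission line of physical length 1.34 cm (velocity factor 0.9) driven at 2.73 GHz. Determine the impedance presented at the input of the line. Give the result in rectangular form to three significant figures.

Z_in ≈ 131 − j307 Ω

λ = v/f = 0.9·c / 2.73 GHz = 0.0989 m
βl = 2π·l/λ = 2π × 0.135 = 48.8°
tan(βl) = tan(48.8°) = 1.14
Z_in = Z_0·(Z_L + jZ_0·tanβl)/(Z_0 + jZ_L·tanβl)
     = 257·(639 + j917)/(-455 + j729)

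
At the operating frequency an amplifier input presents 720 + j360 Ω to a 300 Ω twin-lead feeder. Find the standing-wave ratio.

VSWR ≈ 3.09

Γ = (Z_L − Z_0)/(Z_L + Z_0) = (420 + j360)/(1020 + j360)
|Γ| = 553/1080 = 0.511
VSWR = (1 + |Γ|)/(1 − |Γ|) = 1.51/0.489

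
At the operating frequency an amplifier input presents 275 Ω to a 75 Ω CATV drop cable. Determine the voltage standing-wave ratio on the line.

VSWR ≈ 3.67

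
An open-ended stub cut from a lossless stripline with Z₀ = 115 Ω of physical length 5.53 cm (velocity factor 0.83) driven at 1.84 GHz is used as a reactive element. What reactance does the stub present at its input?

λ = v/f = 0.83·c / 1.84 GHz = 0.135 m
βl = 2π·l/λ = 2π × 0.409 = 147°
tan(βl) = -0.647
For an open-ended stub, Z_in = −jZ_0·cot(βl) = −jZ_0/tan(βl)

X_in ≈ 178 Ω (inductive)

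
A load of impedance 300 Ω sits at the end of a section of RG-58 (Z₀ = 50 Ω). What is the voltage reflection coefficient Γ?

Γ = 0.714

Γ = (Z_L − Z_0)/(Z_L + Z_0) = (300 − 50)/(300 + 50) = 250/350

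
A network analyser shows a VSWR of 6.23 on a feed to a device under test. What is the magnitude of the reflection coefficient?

|Γ| = (S − 1)/(S + 1) = (6.23 − 1)/(6.23 + 1) = 5.23/7.23

|Γ| ≈ 0.723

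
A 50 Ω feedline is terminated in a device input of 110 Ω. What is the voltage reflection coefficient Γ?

Γ = 0.375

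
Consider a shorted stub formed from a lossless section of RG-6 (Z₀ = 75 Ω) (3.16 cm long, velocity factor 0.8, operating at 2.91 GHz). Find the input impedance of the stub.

Z_in ≈ −j67.7 Ω

λ = v/f = 0.8·c / 2.91 GHz = 0.0825 m
βl = 2π·l/λ = 2π × 0.383 = 138°
tan(βl) = -0.902
For a shorted stub, Z_in = jZ_0·tan(βl)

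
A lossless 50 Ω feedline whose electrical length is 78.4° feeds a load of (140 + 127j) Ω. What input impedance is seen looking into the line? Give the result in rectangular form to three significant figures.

tan(βl) = tan(78.4°) = 4.87
Z_in = Z_0·(Z_L + jZ_0·tanβl)/(Z_0 + jZ_L·tanβl)
     = 50·(140 + j371)/(-569 + j682)

Z_in ≈ 11 − j19.4 Ω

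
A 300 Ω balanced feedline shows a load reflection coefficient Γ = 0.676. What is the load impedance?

Z_L = Z_0·(1 + Γ)/(1 − Γ) = 300·(1.68)/(0.324)

Z_L ≈ 1550 Ω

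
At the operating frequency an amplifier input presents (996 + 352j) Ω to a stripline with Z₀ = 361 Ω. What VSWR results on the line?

VSWR ≈ 3.15

Γ = (Z_L − Z_0)/(Z_L + Z_0) = (635 + j352)/(1357 + j352)
|Γ| = 726/1400 = 0.518
VSWR = (1 + |Γ|)/(1 − |Γ|) = 1.52/0.482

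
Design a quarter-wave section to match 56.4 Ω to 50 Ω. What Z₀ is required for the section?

Z_qwt ≈ 53.1 Ω

Z_qwt = √(Z_0·R_L) = √(50 × 56.4) = √2820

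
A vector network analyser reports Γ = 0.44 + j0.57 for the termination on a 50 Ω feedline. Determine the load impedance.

Z_L ≈ 37.7 + j89.3 Ω

Z_L = Z_0·(1 + Γ)/(1 − Γ) = 50·(1.44 + j0.57)/(0.56 − j0.57)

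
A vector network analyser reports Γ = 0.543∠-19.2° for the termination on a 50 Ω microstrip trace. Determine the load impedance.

Z_L ≈ 131 − j66.3 Ω

Z_L = Z_0·(1 + Γ)/(1 − Γ) = 50·(1.51 − j0.179)/(0.487 + j0.179)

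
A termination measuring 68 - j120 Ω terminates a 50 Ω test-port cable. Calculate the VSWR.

Γ = (Z_L − Z_0)/(Z_L + Z_0) = (18 − j120)/(118 − j120)
|Γ| = 121/168 = 0.721
VSWR = (1 + |Γ|)/(1 − |Γ|) = 1.72/0.279

VSWR ≈ 6.17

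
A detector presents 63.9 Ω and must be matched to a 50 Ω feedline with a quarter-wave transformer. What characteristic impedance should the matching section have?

Z_qwt ≈ 56.5 Ω

Z_qwt = √(Z_0·R_L) = √(50 × 63.9) = √3195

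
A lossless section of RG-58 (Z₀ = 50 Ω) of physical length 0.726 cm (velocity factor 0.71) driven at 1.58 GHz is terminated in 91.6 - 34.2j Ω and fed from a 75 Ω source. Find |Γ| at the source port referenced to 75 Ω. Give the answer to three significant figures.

|Γ| ≈ 0.347

λ = v/f = 0.71·c / 1.58 GHz = 0.135 m
βl = 2π·l/λ = 2π × 0.0539 = 19.4°
tan(βl) = 0.352
Z_in = Z_0·(Z_L + jZ_0·tanβl)/(Z_0 + jZ_L·tanβl) = 52.7 − j40.7 Ω
Γ_s = (Z_in − Z_s)/(Z_in + Z_s) = (-22.3 − j40.7)/(128 − j40.7), |Γ_s| = 0.347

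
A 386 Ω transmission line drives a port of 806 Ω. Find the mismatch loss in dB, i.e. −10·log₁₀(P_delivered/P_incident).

mismatch loss ≈ 0.576 dB

Γ = (806 − 386)/(806 + 386) = 0.352
|Γ|² = 0.124, so P_del/P_inc = 1 − |Γ|² = 0.876
ML = −10·log₁₀(1 − |Γ|²)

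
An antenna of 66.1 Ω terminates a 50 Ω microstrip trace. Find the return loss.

RL ≈ 17.2 dB

Γ = (66.1 − 50)/(66.1 + 50) = 0.139
RL = −20·log₁₀|Γ| = −20·log₁₀(0.139)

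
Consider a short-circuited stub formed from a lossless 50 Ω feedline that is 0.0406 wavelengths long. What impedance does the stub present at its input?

Z_in ≈ +j13 Ω

βl = 2π × 0.0406 = 14.6°
tan(βl) = 0.261
For a short-circuited stub, Z_in = jZ_0·tan(βl)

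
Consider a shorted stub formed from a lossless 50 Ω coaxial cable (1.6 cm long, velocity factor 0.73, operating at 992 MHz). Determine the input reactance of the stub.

X_in ≈ 24.5 Ω (inductive)

λ = v/f = 0.73·c / 992 MHz = 0.221 m
βl = 2π·l/λ = 2π × 0.0725 = 26.1°
tan(βl) = 0.49
For a shorted stub, Z_in = jZ_0·tan(βl)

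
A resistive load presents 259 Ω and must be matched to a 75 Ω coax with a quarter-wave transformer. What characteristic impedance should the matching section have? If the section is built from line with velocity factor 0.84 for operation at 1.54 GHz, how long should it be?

Z_qwt ≈ 139 Ω; length ≈ 4.09 cm

Z_qwt = √(Z_0·R_L) = √(75 × 259) = √19420
λ = 0.84·c/f = 0.164 m, so l = λ/4 = 0.0409 m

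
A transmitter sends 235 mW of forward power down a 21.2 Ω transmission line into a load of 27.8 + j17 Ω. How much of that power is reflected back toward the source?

P_reflected ≈ 29.1 mW

|Γ| = |(6.6 + j17)/(49 + j17)| = 0.352
|Γ|² = 0.124
P_refl = |Γ|²·P_inc = 29.1 mW, P_del = (1 − |Γ|²)·P_inc = 206 mW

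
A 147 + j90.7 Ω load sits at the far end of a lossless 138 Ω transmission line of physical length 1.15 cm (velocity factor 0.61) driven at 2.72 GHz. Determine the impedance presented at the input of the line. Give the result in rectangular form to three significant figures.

λ = v/f = 0.61·c / 2.72 GHz = 0.0673 m
βl = 2π·l/λ = 2π × 0.171 = 61.5°
tan(βl) = tan(61.5°) = 1.84
Z_in = Z_0·(Z_L + jZ_0·tanβl)/(Z_0 + jZ_L·tanβl)
     = 138·(147 + j345)/(-29.3 + j271)

Z_in ≈ 166 − j92.7 Ω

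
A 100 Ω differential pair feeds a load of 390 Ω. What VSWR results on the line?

Γ = (390 − 100)/(390 + 100) = 0.592
VSWR = (1 + 0.592)/(1 − 0.592)

VSWR ≈ 3.9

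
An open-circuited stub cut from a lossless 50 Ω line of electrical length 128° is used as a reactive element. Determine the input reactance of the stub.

tan(βl) = -1.28
For an open-circuited stub, Z_in = −jZ_0·cot(βl) = −jZ_0/tan(βl)

X_in ≈ 39.1 Ω (inductive)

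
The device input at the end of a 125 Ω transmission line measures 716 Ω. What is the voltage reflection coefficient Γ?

Γ = (Z_L − Z_0)/(Z_L + Z_0) = (716 − 125)/(716 + 125) = 591/841

Γ = 0.703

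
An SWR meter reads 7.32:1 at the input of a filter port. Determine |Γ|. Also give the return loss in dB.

|Γ| = (S − 1)/(S + 1) = (7.32 − 1)/(7.32 + 1) = 6.32/8.32
RL = −20·log₁₀|Γ| = −20·log₁₀(0.76)

|Γ| ≈ 0.76; return loss ≈ 2.39 dB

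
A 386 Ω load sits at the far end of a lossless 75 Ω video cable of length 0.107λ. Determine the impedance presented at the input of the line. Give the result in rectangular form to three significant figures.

Z_in ≈ 35.5 − j85.6 Ω

βl = 2π × 0.107 = 38.5°
tan(βl) = tan(38.5°) = 0.796
Z_in = Z_0·(Z_L + jZ_0·tanβl)/(Z_0 + jZ_L·tanβl)
     = 75·(386 + j59.7)/(75 + j307)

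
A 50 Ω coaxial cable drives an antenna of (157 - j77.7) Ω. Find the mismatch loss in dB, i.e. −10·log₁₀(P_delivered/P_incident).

mismatch loss ≈ 1.92 dB

Γ = (107 − j77.7)/(207 − j77.7), |Γ| = 0.598
|Γ|² = 0.358, so P_del/P_inc = 1 − |Γ|² = 0.642
ML = −10·log₁₀(1 − |Γ|²)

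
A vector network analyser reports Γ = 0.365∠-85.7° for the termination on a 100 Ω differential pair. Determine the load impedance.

Z_L ≈ 80.4 − j67.5 Ω

Z_L = Z_0·(1 + Γ)/(1 − Γ) = 100·(1.03 − j0.364)/(0.973 + j0.364)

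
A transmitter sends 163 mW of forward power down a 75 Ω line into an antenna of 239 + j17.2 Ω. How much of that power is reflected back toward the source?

|Γ| = |(164 + j17.2)/(314 + j17.2)| = 0.524
|Γ|² = 0.275
P_refl = |Γ|²·P_inc = 44.8 mW, P_del = (1 − |Γ|²)·P_inc = 118 mW

P_reflected ≈ 44.8 mW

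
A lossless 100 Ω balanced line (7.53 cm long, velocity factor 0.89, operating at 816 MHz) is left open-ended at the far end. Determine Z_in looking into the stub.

Z_in ≈ −j12.5 Ω

λ = v/f = 0.89·c / 816 MHz = 0.327 m
βl = 2π·l/λ = 2π × 0.23 = 82.8°
tan(βl) = 7.97
For an open-ended stub, Z_in = −jZ_0·cot(βl) = −jZ_0/tan(βl)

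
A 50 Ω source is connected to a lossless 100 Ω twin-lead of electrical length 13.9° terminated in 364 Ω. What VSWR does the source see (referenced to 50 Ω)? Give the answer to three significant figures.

VSWR ≈ 6.98

tan(βl) = 0.247
Z_in = Z_0·(Z_L + jZ_0·tanβl)/(Z_0 + jZ_L·tanβl) = 213 − j167 Ω
Γ_s = (Z_in − Z_s)/(Z_in + Z_s) = (163 − j167)/(263 − j167), |Γ_s| = 0.749
VSWR = (1 + |Γ_s|)/(1 − |Γ_s|)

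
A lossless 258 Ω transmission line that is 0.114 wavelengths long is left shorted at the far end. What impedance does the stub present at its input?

βl = 2π × 0.114 = 41°
tan(βl) = 0.871
For a shorted stub, Z_in = jZ_0·tan(βl)

Z_in ≈ +j225 Ω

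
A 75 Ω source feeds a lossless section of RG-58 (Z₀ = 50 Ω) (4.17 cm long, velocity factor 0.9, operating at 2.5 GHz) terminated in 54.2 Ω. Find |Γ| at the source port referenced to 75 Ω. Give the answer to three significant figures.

λ = v/f = 0.9·c / 2.5 GHz = 0.108 m
βl = 2π·l/λ = 2π × 0.386 = 139°
tan(βl) = -0.869
Z_in = Z_0·(Z_L + jZ_0·tanβl)/(Z_0 + jZ_L·tanβl) = 50.4 + j4.03 Ω
Γ_s = (Z_in − Z_s)/(Z_in + Z_s) = (-24.6 + j4.03)/(125 + j4.03), |Γ_s| = 0.199

|Γ| ≈ 0.199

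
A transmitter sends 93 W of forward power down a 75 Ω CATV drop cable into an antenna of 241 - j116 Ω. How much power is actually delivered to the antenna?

|Γ| = |(166 − j116)/(316 − j116)| = 0.602
|Γ|² = 0.362
P_refl = |Γ|²·P_inc = 33.7 W, P_del = (1 − |Γ|²)·P_inc = 59.3 W

P_delivered ≈ 59.3 W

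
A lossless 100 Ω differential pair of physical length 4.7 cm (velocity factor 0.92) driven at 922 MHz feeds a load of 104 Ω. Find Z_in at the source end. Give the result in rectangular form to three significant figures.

Z_in ≈ 98.4 − j3.55 Ω

λ = v/f = 0.92·c / 922 MHz = 0.299 m
βl = 2π·l/λ = 2π × 0.157 = 56.5°
tan(βl) = tan(56.5°) = 1.51
Z_in = Z_0·(Z_L + jZ_0·tanβl)/(Z_0 + jZ_L·tanβl)
     = 100·(104 + j151)/(100 + j157)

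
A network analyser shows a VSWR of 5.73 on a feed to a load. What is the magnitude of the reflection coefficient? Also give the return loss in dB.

|Γ| ≈ 0.703; return loss ≈ 3.06 dB

|Γ| = (S − 1)/(S + 1) = (5.73 − 1)/(5.73 + 1) = 4.73/6.73
RL = −20·log₁₀|Γ| = −20·log₁₀(0.703)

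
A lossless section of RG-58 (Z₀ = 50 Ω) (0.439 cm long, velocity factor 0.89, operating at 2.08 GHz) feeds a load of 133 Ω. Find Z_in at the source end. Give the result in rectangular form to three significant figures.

Z_in ≈ 104 − j49.6 Ω

λ = v/f = 0.89·c / 2.08 GHz = 0.128 m
βl = 2π·l/λ = 2π × 0.0342 = 12.3°
tan(βl) = tan(12.3°) = 0.218
Z_in = Z_0·(Z_L + jZ_0·tanβl)/(Z_0 + jZ_L·tanβl)
     = 50·(133 + j10.9)/(50 + j29)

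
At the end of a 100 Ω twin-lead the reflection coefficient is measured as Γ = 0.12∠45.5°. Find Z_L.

Z_L ≈ 116 + j20.2 Ω

Z_L = Z_0·(1 + Γ)/(1 − Γ) = 100·(1.08 + j0.0856)/(0.916 − j0.0856)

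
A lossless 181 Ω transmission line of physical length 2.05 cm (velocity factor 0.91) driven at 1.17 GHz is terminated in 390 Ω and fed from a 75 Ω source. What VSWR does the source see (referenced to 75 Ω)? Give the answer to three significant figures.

λ = v/f = 0.91·c / 1.17 GHz = 0.233 m
βl = 2π·l/λ = 2π × 0.0879 = 31.6°
tan(βl) = 0.616
Z_in = Z_0·(Z_L + jZ_0·tanβl)/(Z_0 + jZ_L·tanβl) = 195 − j147 Ω
Γ_s = (Z_in − Z_s)/(Z_in + Z_s) = (120 − j147)/(270 − j147), |Γ_s| = 0.617
VSWR = (1 + |Γ_s|)/(1 − |Γ_s|)

VSWR ≈ 4.23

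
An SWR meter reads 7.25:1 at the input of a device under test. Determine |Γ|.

|Γ| ≈ 0.758

|Γ| = (S − 1)/(S + 1) = (7.25 − 1)/(7.25 + 1) = 6.25/8.25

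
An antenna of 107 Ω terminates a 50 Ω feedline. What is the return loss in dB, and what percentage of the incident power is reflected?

RL ≈ 8.8 dB; 13.2% of incident power reflected

Γ = (107 − 50)/(107 + 50) = 0.363
RL = −20·log₁₀(0.363) = 8.8 dB
P_refl/P_inc = |Γ|² = 0.132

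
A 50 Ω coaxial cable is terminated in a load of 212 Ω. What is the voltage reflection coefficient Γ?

Γ = (Z_L − Z_0)/(Z_L + Z_0) = (212 − 50)/(212 + 50) = 162/262

Γ = 0.618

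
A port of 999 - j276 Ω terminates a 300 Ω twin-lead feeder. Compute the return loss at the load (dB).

Γ = (699 − j276)/(1299 − j276), |Γ| = 0.566
RL = −20·log₁₀|Γ| = −20·log₁₀(0.566)

RL ≈ 4.95 dB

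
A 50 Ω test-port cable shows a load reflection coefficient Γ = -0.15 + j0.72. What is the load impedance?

Z_L = Z_0·(1 + Γ)/(1 − Γ) = 50·(0.85 + j0.72)/(1.15 − j0.72)

Z_L ≈ 12.5 + j39.1 Ω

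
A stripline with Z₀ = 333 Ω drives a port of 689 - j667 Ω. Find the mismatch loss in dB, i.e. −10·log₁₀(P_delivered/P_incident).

mismatch loss ≈ 2.1 dB

Γ = (356 − j667)/(1022 − j667), |Γ| = 0.62
|Γ|² = 0.384, so P_del/P_inc = 1 − |Γ|² = 0.616
ML = −10·log₁₀(1 − |Γ|²)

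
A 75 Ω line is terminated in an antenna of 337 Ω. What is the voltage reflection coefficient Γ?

Γ = (Z_L − Z_0)/(Z_L + Z_0) = (337 − 75)/(337 + 75) = 262/412

Γ = 0.636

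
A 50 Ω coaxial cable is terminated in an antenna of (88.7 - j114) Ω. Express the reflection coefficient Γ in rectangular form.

Γ = (Z_L − Z_0)/(Z_L + Z_0) = (38.7 − j114)/(138.7 − j114)

Γ ≈ 0.57 − j0.354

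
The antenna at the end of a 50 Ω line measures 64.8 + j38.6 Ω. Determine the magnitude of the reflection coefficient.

|Γ| ≈ 0.341

Γ = (Z_L − Z_0)/(Z_L + Z_0) = (14.8 + j38.6)/(114.8 + j38.6)
|Γ| = 41.3/121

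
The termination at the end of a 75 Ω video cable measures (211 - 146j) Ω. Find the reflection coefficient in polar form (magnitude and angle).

Γ = (Z_L − Z_0)/(Z_L + Z_0) = (136 − j146)/(286 − j146)
|Γ| = 200/321 = 0.621

Γ ≈ 0.621 ∠ -20°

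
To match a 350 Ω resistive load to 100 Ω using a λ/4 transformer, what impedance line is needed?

Z_qwt ≈ 187 Ω

Z_qwt = √(Z_0·R_L) = √(100 × 350) = √35000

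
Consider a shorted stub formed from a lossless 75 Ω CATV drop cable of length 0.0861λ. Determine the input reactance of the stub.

βl = 2π × 0.0861 = 31°
tan(βl) = 0.601
For a shorted stub, Z_in = jZ_0·tan(βl)

X_in ≈ 45.1 Ω (inductive)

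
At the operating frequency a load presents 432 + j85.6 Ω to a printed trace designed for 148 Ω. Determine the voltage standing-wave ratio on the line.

Γ = (Z_L − Z_0)/(Z_L + Z_0) = (284 + j85.6)/(580 + j85.6)
|Γ| = 297/586 = 0.506
VSWR = (1 + |Γ|)/(1 − |Γ|) = 1.51/0.494

VSWR ≈ 3.05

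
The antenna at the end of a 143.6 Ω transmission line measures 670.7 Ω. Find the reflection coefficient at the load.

Γ = 0.647

Γ = (Z_L − Z_0)/(Z_L + Z_0) = (670.7 − 143.6)/(670.7 + 143.6) = 527.1/814.3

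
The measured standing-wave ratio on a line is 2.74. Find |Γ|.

|Γ| ≈ 0.465

|Γ| = (S − 1)/(S + 1) = (2.74 − 1)/(2.74 + 1) = 1.74/3.74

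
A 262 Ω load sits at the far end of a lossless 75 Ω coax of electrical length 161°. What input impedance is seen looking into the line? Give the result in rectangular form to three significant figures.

Z_in ≈ 120 + j118 Ω

tan(βl) = tan(161°) = -0.344
Z_in = Z_0·(Z_L + jZ_0·tanβl)/(Z_0 + jZ_L·tanβl)
     = 75·(262 − j25.8)/(75 − j90.2)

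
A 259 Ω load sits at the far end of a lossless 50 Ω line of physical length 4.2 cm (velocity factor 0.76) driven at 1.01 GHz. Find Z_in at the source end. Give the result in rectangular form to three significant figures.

λ = v/f = 0.76·c / 1.01 GHz = 0.226 m
βl = 2π·l/λ = 2π × 0.186 = 67°
tan(βl) = tan(67°) = 2.35
Z_in = Z_0·(Z_L + jZ_0·tanβl)/(Z_0 + jZ_L·tanβl)
     = 50·(259 + j118)/(50 + j610)

Z_in ≈ 11.3 − j20.3 Ω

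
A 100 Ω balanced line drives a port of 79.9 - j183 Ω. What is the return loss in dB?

RL ≈ 2.88 dB

Γ = (-20.1 − j183)/(179.9 − j183), |Γ| = 0.717
RL = −20·log₁₀|Γ| = −20·log₁₀(0.717)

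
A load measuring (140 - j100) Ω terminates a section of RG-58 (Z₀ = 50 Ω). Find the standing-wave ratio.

VSWR ≈ 4.36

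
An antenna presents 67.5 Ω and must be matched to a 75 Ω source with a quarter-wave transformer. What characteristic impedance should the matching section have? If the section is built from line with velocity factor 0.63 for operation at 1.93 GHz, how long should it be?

Z_qwt ≈ 71.2 Ω; length ≈ 2.45 cm

Z_qwt = √(Z_0·R_L) = √(75 × 67.5) = √5062
λ = 0.63·c/f = 0.0979 m, so l = λ/4 = 0.0245 m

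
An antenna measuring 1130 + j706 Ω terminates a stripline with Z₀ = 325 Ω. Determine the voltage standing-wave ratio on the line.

Γ = (Z_L − Z_0)/(Z_L + Z_0) = (805 + j706)/(1455 + j706)
|Γ| = 1070/1620 = 0.662
VSWR = (1 + |Γ|)/(1 − |Γ|) = 1.66/0.338

VSWR ≈ 4.92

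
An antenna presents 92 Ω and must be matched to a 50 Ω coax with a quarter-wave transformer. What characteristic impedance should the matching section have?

Z_qwt ≈ 67.8 Ω

Z_qwt = √(Z_0·R_L) = √(50 × 92) = √4600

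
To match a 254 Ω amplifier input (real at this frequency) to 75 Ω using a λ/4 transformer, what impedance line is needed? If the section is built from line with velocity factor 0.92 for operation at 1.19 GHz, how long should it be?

Z_qwt ≈ 138 Ω; length ≈ 5.8 cm

Z_qwt = √(Z_0·R_L) = √(75 × 254) = √19050
λ = 0.92·c/f = 0.232 m, so l = λ/4 = 0.058 m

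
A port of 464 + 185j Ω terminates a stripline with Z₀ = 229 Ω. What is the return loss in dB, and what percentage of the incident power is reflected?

Γ = (235 + j185)/(693 + j185), |Γ| = 0.417
RL = −20·log₁₀(0.417) = 7.6 dB
P_refl/P_inc = |Γ|² = 0.174

RL ≈ 7.6 dB; 17.4% of incident power reflected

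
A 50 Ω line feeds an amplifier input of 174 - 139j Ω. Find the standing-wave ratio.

Γ = (Z_L − Z_0)/(Z_L + Z_0) = (124 − j139)/(224 − j139)
|Γ| = 186/264 = 0.707
VSWR = (1 + |Γ|)/(1 − |Γ|) = 1.71/0.293

VSWR ≈ 5.82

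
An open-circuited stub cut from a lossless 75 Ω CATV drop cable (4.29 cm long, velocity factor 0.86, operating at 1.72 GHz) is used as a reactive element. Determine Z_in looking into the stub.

Z_in ≈ +j17.3 Ω

λ = v/f = 0.86·c / 1.72 GHz = 0.15 m
βl = 2π·l/λ = 2π × 0.286 = 103°
tan(βl) = -4.35
For an open-circuited stub, Z_in = −jZ_0·cot(βl) = −jZ_0/tan(βl)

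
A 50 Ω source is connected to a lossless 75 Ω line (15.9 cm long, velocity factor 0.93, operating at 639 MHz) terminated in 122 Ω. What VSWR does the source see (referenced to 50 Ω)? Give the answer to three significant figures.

λ = v/f = 0.93·c / 639 MHz = 0.437 m
βl = 2π·l/λ = 2π × 0.364 = 131°
tan(βl) = -1.15
Z_in = Z_0·(Z_L + jZ_0·tanβl)/(Z_0 + jZ_L·tanβl) = 63.1 + j31.6 Ω
Γ_s = (Z_in − Z_s)/(Z_in + Z_s) = (13.1 + j31.6)/(113 + j31.6), |Γ_s| = 0.291
VSWR = (1 + |Γ_s|)/(1 − |Γ_s|)

VSWR ≈ 1.82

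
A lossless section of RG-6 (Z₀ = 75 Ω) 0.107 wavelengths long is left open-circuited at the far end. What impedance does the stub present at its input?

βl = 2π × 0.107 = 38.5°
tan(βl) = 0.796
For an open-circuited stub, Z_in = −jZ_0·cot(βl) = −jZ_0/tan(βl)

Z_in ≈ −j94.2 Ω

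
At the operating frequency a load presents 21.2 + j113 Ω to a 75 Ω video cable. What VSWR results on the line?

Γ = (Z_L − Z_0)/(Z_L + Z_0) = (-53.8 + j113)/(96.2 + j113)
|Γ| = 125/148 = 0.843
VSWR = (1 + |Γ|)/(1 − |Γ|) = 1.84/0.157

VSWR ≈ 11.8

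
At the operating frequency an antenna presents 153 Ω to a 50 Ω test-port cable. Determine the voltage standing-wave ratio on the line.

VSWR ≈ 3.06

For a purely resistive load, VSWR = R_L/Z_0 or Z_0/R_L (whichever > 1) = 153/50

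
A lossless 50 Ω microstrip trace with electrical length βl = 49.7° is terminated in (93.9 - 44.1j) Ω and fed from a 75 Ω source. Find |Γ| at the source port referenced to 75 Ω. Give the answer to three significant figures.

|Γ| ≈ 0.53

tan(βl) = 1.18
Z_in = Z_0·(Z_L + jZ_0·tanβl)/(Z_0 + jZ_L·tanβl) = 24.8 − j19.6 Ω
Γ_s = (Z_in − Z_s)/(Z_in + Z_s) = (-50.2 − j19.6)/(99.8 − j19.6), |Γ_s| = 0.53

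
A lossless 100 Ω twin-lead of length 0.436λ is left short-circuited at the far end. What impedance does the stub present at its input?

βl = 2π × 0.436 = 157°
tan(βl) = -0.425
For a short-circuited stub, Z_in = jZ_0·tan(βl)

Z_in ≈ −j42.5 Ω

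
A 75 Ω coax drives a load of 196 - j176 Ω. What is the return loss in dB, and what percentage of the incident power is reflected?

RL ≈ 3.6 dB; 43.7% of incident power reflected

Γ = (121 − j176)/(271 − j176), |Γ| = 0.661
RL = −20·log₁₀(0.661) = 3.6 dB
P_refl/P_inc = |Γ|² = 0.437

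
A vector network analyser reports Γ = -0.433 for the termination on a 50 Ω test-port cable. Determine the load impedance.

Z_L = Z_0·(1 + Γ)/(1 − Γ) = 50·(0.567)/(1.43)

Z_L ≈ 19.8 Ω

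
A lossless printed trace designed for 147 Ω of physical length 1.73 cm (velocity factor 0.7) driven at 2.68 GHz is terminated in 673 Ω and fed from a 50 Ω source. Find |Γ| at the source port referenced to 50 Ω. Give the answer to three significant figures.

λ = v/f = 0.7·c / 2.68 GHz = 0.0784 m
βl = 2π·l/λ = 2π × 0.221 = 79.5°
tan(βl) = 5.39
Z_in = Z_0·(Z_L + jZ_0·tanβl)/(Z_0 + jZ_L·tanβl) = 33.2 − j25.9 Ω
Γ_s = (Z_in − Z_s)/(Z_in + Z_s) = (-16.8 − j25.9)/(83.2 − j25.9), |Γ_s| = 0.355

|Γ| ≈ 0.355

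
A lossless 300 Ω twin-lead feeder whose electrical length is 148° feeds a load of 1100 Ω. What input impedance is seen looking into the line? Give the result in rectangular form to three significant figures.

Z_in ≈ 245 + j373 Ω

tan(βl) = tan(148°) = -0.625
Z_in = Z_0·(Z_L + jZ_0·tanβl)/(Z_0 + jZ_L·tanβl)
     = 300·(1100 − j187)/(300 − j687)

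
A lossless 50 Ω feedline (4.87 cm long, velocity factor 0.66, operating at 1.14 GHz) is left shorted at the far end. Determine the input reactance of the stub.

X_in ≈ -259 Ω (capacitive)

λ = v/f = 0.66·c / 1.14 GHz = 0.174 m
βl = 2π·l/λ = 2π × 0.28 = 101°
tan(βl) = -5.17
For a shorted stub, Z_in = jZ_0·tan(βl)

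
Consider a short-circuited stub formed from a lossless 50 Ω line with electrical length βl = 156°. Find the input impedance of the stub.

tan(βl) = -0.445
For a short-circuited stub, Z_in = jZ_0·tan(βl)

Z_in ≈ −j22.3 Ω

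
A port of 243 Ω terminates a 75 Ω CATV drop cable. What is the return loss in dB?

Γ = (243 − 75)/(243 + 75) = 0.528
RL = −20·log₁₀|Γ| = −20·log₁₀(0.528)

RL ≈ 5.54 dB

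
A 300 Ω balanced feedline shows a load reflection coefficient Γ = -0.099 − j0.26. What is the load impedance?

Z_L ≈ 217 − j122 Ω

Z_L = Z_0·(1 + Γ)/(1 − Γ) = 300·(0.901 − j0.26)/(1.1 + j0.26)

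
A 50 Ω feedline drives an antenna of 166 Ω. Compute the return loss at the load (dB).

RL ≈ 5.4 dB

Γ = (166 − 50)/(166 + 50) = 0.537
RL = −20·log₁₀|Γ| = −20·log₁₀(0.537)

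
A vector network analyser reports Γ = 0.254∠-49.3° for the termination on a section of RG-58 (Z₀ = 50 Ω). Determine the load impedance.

Z_L = Z_0·(1 + Γ)/(1 − Γ) = 50·(1.17 − j0.193)/(0.834 + j0.193)

Z_L ≈ 63.8 − j26.3 Ω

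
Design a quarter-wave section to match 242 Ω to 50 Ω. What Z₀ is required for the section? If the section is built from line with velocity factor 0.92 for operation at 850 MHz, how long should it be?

Z_qwt = √(Z_0·R_L) = √(50 × 242) = √12100
λ = 0.92·c/f = 0.325 m, so l = λ/4 = 0.0812 m

Z_qwt ≈ 110 Ω; length ≈ 8.12 cm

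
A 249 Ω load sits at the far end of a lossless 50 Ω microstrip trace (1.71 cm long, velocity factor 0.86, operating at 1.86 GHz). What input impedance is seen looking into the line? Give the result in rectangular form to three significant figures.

Z_in ≈ 19.7 − j47.1 Ω

λ = v/f = 0.86·c / 1.86 GHz = 0.139 m
βl = 2π·l/λ = 2π × 0.123 = 44.4°
tan(βl) = tan(44.4°) = 0.979
Z_in = Z_0·(Z_L + jZ_0·tanβl)/(Z_0 + jZ_L·tanβl)
     = 50·(249 + j48.9)/(50 + j244)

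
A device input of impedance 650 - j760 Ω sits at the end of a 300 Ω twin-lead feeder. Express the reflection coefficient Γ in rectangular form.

Γ = (Z_L − Z_0)/(Z_L + Z_0) = (350 − j760)/(950 − j760)

Γ ≈ 0.615 − j0.308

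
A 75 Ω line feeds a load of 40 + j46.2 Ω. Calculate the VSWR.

VSWR ≈ 2.76

Γ = (Z_L − Z_0)/(Z_L + Z_0) = (-35 + j46.2)/(115 + j46.2)
|Γ| = 58/124 = 0.468
VSWR = (1 + |Γ|)/(1 − |Γ|) = 1.47/0.532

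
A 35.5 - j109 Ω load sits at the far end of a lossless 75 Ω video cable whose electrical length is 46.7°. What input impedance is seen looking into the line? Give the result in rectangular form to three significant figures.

tan(βl) = tan(46.7°) = 1.06
Z_in = Z_0·(Z_L + jZ_0·tanβl)/(Z_0 + jZ_L·tanβl)
     = 75·(35.5 − j29.4)/(191 + j37.7)

Z_in ≈ 11.2 − j13.8 Ω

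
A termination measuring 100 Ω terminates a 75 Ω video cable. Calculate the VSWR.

VSWR ≈ 1.33

Γ = (100 − 75)/(100 + 75) = 0.143
VSWR = (1 + 0.143)/(1 − 0.143)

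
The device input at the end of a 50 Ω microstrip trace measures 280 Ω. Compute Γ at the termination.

Γ = (Z_L − Z_0)/(Z_L + Z_0) = (280 − 50)/(280 + 50) = 230/330

Γ = 0.697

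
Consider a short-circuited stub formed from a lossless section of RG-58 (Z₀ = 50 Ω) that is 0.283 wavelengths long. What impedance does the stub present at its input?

Z_in ≈ −j238 Ω

βl = 2π × 0.283 = 102°
tan(βl) = -4.75
For a short-circuited stub, Z_in = jZ_0·tan(βl)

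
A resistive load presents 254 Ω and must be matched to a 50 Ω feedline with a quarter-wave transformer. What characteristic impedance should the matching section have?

Z_qwt ≈ 113 Ω

Z_qwt = √(Z_0·R_L) = √(50 × 254) = √12700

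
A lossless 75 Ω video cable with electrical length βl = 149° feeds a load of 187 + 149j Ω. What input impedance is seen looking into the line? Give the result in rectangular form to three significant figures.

tan(βl) = tan(149°) = -0.601
Z_in = Z_0·(Z_L + jZ_0·tanβl)/(Z_0 + jZ_L·tanβl)
     = 75·(187 + j104)/(165 − j112)

Z_in ≈ 36.1 + j72 Ω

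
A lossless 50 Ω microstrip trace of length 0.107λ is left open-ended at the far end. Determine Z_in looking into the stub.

Z_in ≈ −j62.8 Ω

βl = 2π × 0.107 = 38.5°
tan(βl) = 0.796
For an open-ended stub, Z_in = −jZ_0·cot(βl) = −jZ_0/tan(βl)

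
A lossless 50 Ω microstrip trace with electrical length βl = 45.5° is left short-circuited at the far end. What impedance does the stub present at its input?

tan(βl) = 1.02
For a short-circuited stub, Z_in = jZ_0·tan(βl)

Z_in ≈ +j50.9 Ω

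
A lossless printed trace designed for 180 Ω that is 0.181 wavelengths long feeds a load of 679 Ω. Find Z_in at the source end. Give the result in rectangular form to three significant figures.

Z_in ≈ 57.1 − j76.3 Ω

βl = 2π × 0.181 = 65.2°
tan(βl) = tan(65.2°) = 2.16
Z_in = Z_0·(Z_L + jZ_0·tanβl)/(Z_0 + jZ_L·tanβl)
     = 180·(679 + j389)/(180 + j1470)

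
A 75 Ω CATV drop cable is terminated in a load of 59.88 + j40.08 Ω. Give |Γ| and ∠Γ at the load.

Γ = (Z_L − Z_0)/(Z_L + Z_0) = (-15.12 + j40.08)/(134.9 + j40.08)
|Γ| = 42.8/141 = 0.304

Γ ≈ 0.304 ∠ 94.1°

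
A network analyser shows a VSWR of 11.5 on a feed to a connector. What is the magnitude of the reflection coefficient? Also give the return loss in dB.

|Γ| ≈ 0.84; return loss ≈ 1.51 dB

|Γ| = (S − 1)/(S + 1) = (11.5 − 1)/(11.5 + 1) = 10.5/12.5
RL = −20·log₁₀|Γ| = −20·log₁₀(0.84)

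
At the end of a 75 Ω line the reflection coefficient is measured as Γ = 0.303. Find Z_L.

Z_L = Z_0·(1 + Γ)/(1 − Γ) = 75·(1.3)/(0.697)

Z_L ≈ 140 Ω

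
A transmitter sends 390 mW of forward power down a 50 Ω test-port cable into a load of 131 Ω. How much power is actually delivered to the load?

P_delivered ≈ 312 mW

Γ = (131 − 50)/(131 + 50) = 0.448
|Γ|² = 0.2
P_refl = |Γ|²·P_inc = 78.1 mW, P_del = (1 − |Γ|²)·P_inc = 312 mW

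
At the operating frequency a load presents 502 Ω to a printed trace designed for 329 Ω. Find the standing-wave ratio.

Γ = (502 − 329)/(502 + 329) = 0.208
VSWR = (1 + 0.208)/(1 − 0.208)

VSWR ≈ 1.53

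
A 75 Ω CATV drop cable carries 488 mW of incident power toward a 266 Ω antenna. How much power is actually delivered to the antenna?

P_delivered ≈ 335 mW

Γ = (266 − 75)/(266 + 75) = 0.56
|Γ|² = 0.314
P_refl = |Γ|²·P_inc = 153 mW, P_del = (1 − |Γ|²)·P_inc = 335 mW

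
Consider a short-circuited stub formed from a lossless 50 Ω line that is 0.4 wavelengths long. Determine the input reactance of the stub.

βl = 2π × 0.4 = 144°
tan(βl) = -0.727
For a short-circuited stub, Z_in = jZ_0·tan(βl)

X_in ≈ -36.3 Ω (capacitive)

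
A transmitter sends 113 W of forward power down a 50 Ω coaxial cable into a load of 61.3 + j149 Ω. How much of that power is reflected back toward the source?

|Γ| = |(11.3 + j149)/(111.3 + j149)| = 0.803
|Γ|² = 0.646
P_refl = |Γ|²·P_inc = 72.9 W, P_del = (1 − |Γ|²)·P_inc = 40.1 W

P_reflected ≈ 72.9 W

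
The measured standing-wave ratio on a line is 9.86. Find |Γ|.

|Γ| = (S − 1)/(S + 1) = (9.86 − 1)/(9.86 + 1) = 8.86/10.9

|Γ| ≈ 0.816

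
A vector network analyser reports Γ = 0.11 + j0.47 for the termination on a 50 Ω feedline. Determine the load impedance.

Z_L = Z_0·(1 + Γ)/(1 − Γ) = 50·(1.11 + j0.47)/(0.89 − j0.47)

Z_L ≈ 37.9 + j46.4 Ω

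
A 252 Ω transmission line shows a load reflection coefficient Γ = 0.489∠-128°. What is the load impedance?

Z_L = Z_0·(1 + Γ)/(1 − Γ) = 252·(0.699 − j0.385)/(1.3 + j0.385)

Z_L ≈ 104 − j105 Ω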